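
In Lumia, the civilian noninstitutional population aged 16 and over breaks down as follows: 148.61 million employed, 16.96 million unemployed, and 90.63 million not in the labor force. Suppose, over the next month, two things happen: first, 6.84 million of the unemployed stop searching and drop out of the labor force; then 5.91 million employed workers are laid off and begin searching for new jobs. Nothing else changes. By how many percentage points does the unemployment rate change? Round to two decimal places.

The unemployment rate changes by −0.14 percentage points.

Initially, labor force = 148.61 + 16.96 = 165.57 million, so u = 16.96/165.57 = 10.24%.
After the first change, unemployed and labor force both fall by 6.84 → E = 148.61, U = 10.12, labor force = 158.73 million.
After the second change, employed falls and unemployed rises by 5.91; labor force unchanged → E = 142.70, U = 16.03, labor force = 158.73 million.
New unemployment rate = 16.03 / 158.73 = 10.10%.
Change = 10.10% − 10.24% = −0.14 percentage points.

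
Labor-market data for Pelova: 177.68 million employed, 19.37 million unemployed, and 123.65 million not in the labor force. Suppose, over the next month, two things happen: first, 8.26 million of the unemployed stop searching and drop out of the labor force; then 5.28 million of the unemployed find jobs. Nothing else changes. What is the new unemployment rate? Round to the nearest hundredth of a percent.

New unemployment rate ≈ 3.09%.

Initially, labor force = 177.68 + 19.37 = 197.05 million, so u = 19.37/197.05 = 9.83%.
After the first change, unemployed and labor force both fall by 8.26 → E = 177.68, U = 11.11, labor force = 188.79 million.
After the second change, unemployed falls and employed rises by 5.28; labor force unchanged → E = 182.96, U = 5.83, labor force = 188.79 million.
New unemployment rate = 5.83 / 188.79 = 3.09%.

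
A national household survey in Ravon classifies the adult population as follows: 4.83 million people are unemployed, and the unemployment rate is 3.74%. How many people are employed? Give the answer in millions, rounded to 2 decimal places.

About 124.31 million are employed.

Labor force = U / u = 4.83 / 0.0374 ≈ 129.14 million.
Employed = labor force − unemployed = 129.14 − 4.83 = 124.31 million.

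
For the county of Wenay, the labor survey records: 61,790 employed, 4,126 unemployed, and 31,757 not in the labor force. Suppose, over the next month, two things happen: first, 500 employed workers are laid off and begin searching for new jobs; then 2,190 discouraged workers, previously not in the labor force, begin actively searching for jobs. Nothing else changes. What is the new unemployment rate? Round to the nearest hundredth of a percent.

New unemployment rate ≈ 10.01%.

Initially, labor force = 61,790 + 4,126 = 65,916, so u = 4,126/65,916 = 6.26%.
After the first change, employed falls and unemployed rises by 500; labor force unchanged → E = 61,290, U = 4,626, labor force = 65,916.
After the second change, unemployed and labor force both rise by 2,190 → E = 61,290, U = 6,816, labor force = 68,106.
New unemployment rate = 6,816 / 68,106 = 10.01%.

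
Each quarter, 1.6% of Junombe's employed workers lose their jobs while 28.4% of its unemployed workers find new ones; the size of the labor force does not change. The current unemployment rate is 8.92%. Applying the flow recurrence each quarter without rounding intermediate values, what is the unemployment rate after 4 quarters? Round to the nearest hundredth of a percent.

With a fixed labor force, u_{t+1} = u_t + s·(1−u_t) − f·u_t = u_t·(1−s−f) + s.
Here 1−s−f = 0.700 and s = 0.016.
u_1 = 0.089200 × 0.700 + 0.016 = 0.078440.
u_2 = 0.078440 × 0.700 + 0.016 = 0.070908.
u_3 = 0.070908 × 0.700 + 0.016 = 0.065636.
u_4 = 0.065636 × 0.700 + 0.016 = 0.061945.

Unemployment rate after four quarters ≈ 6.19%.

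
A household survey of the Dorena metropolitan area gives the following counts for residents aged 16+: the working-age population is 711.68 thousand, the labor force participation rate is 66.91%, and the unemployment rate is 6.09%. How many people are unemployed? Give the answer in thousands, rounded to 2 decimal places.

About 29.00 thousand are unemployed.

Labor force = 0.6691 × 711.68 = 476.19 thousand.
Unemployed = 0.0609 × 476.19 ≈ 29.00 thousand.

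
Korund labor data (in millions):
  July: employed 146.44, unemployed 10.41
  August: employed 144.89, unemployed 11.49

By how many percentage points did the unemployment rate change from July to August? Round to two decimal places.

July: labor force = 146.44 + 10.41 = 156.85; u = 10.41/156.85 = 6.64%.
August: labor force = 144.89 + 11.49 = 156.38; u = 11.49/156.38 = 7.35%.
Change = 7.35% − 6.64% = +0.71 pp.

The unemployment rate changed by +0.71 percentage points.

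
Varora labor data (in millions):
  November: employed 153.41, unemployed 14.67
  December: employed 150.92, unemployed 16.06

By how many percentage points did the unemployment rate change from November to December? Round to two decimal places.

The unemployment rate changed by +0.89 percentage points.

November: labor force = 153.41 + 14.67 = 168.08; u = 14.67/168.08 = 8.73%.
December: labor force = 150.92 + 16.06 = 166.98; u = 16.06/166.98 = 9.62%.
Change = 9.62% − 8.73% = +0.89 pp.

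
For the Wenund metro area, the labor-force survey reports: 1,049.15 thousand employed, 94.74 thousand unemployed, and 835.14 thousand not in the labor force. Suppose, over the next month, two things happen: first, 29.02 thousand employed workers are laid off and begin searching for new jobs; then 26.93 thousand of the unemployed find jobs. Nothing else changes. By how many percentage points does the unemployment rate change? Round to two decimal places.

The unemployment rate changes by +0.18 percentage points.

Initially, labor force = 1,049.15 + 94.74 = 1,143.89 thousand, so u = 94.74/1,143.89 = 8.28%.
After the first change, employed falls and unemployed rises by 29.02; labor force unchanged → E = 1,020.13, U = 123.76, labor force = 1,143.89 thousand.
After the second change, unemployed falls and employed rises by 26.93; labor force unchanged → E = 1,047.06, U = 96.83, labor force = 1,143.89 thousand.
New unemployment rate = 96.83 / 1,143.89 = 8.46%.
Change = 8.46% − 8.28% = +0.18 percentage points.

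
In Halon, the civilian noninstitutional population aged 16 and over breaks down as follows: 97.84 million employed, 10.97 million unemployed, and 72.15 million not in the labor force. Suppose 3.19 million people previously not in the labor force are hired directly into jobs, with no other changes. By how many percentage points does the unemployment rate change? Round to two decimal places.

The unemployment rate changes by −0.29 percentage points.

Initially, labor force = 97.84 + 10.97 = 108.81 million, so u = 10.97/108.81 = 10.08%.
After the change, employed and labor force both rise by 3.19; unemployed unchanged → E = 101.03, U = 10.97, labor force = 112.00 million.
New unemployment rate = 10.97 / 112.00 = 9.79%.
Change = 9.79% − 10.08% = −0.29 percentage points.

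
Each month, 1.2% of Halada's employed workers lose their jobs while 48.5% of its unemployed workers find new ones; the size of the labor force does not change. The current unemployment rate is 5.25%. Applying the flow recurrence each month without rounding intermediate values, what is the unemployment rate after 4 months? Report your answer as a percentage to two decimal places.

Unemployment rate after four months ≈ 2.60%.

With a fixed labor force, u_{t+1} = u_t + s·(1−u_t) − f·u_t = u_t·(1−s−f) + s.
Here 1−s−f = 0.503 and s = 0.012.
u_1 = 0.052500 × 0.503 + 0.012 = 0.038407.
u_2 = 0.038407 × 0.503 + 0.012 = 0.031319.
u_3 = 0.031319 × 0.503 + 0.012 = 0.027753.
u_4 = 0.027753 × 0.503 + 0.012 = 0.025960.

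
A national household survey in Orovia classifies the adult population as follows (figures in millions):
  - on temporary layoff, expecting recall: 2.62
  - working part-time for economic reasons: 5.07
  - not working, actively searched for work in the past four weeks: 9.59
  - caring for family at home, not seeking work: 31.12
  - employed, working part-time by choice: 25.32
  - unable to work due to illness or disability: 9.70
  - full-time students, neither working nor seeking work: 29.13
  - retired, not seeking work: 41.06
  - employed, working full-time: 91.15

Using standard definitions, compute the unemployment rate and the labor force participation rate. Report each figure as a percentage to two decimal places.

Employed = 5.07 + 25.32 + 91.15 = 121.54 million (anyone who worked, including part-time for economic reasons, counts as employed).
Unemployed = 2.62 + 9.59 = 12.21 million (jobless and actively searching, or on temporary layoff).
Labor force = 121.54 + 12.21 = 133.75 million.
Not in labor force = 31.12 + 9.70 + 29.13 + 41.06 = 111.01 million (those not working and not actively searching are outside the labor force).
Civilian working-age population = 133.75 + 111.01 = 244.76 million.
Unemployment rate = 12.21 / 133.75 = 9.13%.
Labor force participation rate = 133.75 / 244.76 = 54.65%.

Unemployment rate ≈ 9.13%; labor force participation rate ≈ 54.65%.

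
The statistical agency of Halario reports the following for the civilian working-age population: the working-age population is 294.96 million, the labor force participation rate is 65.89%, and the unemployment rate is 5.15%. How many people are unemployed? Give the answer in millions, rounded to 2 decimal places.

Labor force = 0.6589 × 294.96 = 194.35 million.
Unemployed = 0.0515 × 194.35 ≈ 10.01 million.

About 10.01 million are unemployed.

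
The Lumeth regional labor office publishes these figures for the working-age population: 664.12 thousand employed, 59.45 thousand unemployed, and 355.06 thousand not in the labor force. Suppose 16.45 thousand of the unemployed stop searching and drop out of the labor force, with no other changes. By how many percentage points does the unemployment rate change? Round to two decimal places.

Initially, labor force = 664.12 + 59.45 = 723.57 thousand, so u = 59.45/723.57 = 8.22%.
After the change, unemployed and labor force both fall by 16.45 → E = 664.12, U = 43.00, labor force = 707.12 thousand.
New unemployment rate = 43.00 / 707.12 = 6.08%.
Change = 6.08% − 8.22% = −2.14 percentage points.

The unemployment rate changes by −2.14 percentage points.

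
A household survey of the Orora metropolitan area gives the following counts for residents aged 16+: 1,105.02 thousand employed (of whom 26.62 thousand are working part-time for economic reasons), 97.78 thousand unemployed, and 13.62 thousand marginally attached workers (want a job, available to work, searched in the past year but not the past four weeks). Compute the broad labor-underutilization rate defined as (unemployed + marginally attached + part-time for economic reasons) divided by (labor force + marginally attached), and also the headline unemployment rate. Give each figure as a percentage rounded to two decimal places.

Broad underutilization rate ≈ 11.35%; headline unemployment rate ≈ 8.13%.

Labor force = 1,105.02 + 97.78 = 1,202.80 thousand.
Numerator = 97.78 + 13.62 + 26.62 = 138.02 thousand.
Denominator = 1,202.80 + 13.62 = 1,216.42 thousand.
Broad rate = 138.02 / 1,216.42 = 11.35%.
Headline unemployment rate = 97.78 / 1,202.80 = 8.13%.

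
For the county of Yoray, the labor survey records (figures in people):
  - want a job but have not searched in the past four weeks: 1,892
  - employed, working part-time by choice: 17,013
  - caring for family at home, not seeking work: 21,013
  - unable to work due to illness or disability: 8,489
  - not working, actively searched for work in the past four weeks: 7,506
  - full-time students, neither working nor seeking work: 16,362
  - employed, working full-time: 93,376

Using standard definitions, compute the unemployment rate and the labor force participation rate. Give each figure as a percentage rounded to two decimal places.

Unemployment rate ≈ 6.37%; labor force participation rate ≈ 71.17%.

Employed = 17,013 + 93,376 = 110,389.
Unemployed = 7,506.
Labor force = 110,389 + 7,506 = 117,895.
Not in labor force = 1,892 + 21,013 + 8,489 + 16,362 = 47,756 (those not working and not actively searching are outside the labor force — including those who want a job but have given up searching).
Civilian working-age population = 117,895 + 47,756 = 165,651.
Unemployment rate = 7,506 / 117,895 = 6.37%.
Labor force participation rate = 117,895 / 165,651 = 71.17%.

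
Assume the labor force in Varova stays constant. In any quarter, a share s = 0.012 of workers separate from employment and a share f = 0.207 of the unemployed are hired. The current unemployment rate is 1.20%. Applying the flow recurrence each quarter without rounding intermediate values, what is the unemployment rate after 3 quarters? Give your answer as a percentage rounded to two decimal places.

Unemployment rate after three quarters ≈ 3.44%.

With a fixed labor force, u_{t+1} = u_t + s·(1−u_t) − f·u_t = u_t·(1−s−f) + s.
Here 1−s−f = 0.781 and s = 0.012.
u_1 = 0.012000 × 0.781 + 0.012 = 0.021372.
u_2 = 0.021372 × 0.781 + 0.012 = 0.028692.
u_3 = 0.028692 × 0.781 + 0.012 = 0.034408.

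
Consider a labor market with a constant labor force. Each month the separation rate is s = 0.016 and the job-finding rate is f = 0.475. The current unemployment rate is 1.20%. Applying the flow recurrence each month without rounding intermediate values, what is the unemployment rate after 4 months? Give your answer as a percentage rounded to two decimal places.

With a fixed labor force, u_{t+1} = u_t + s·(1−u_t) − f·u_t = u_t·(1−s−f) + s.
Here 1−s−f = 0.509 and s = 0.016.
u_1 = 0.012000 × 0.509 + 0.016 = 0.022108.
u_2 = 0.022108 × 0.509 + 0.016 = 0.027253.
u_3 = 0.027253 × 0.509 + 0.016 = 0.029872.
u_4 = 0.029872 × 0.509 + 0.016 = 0.031205.

Unemployment rate after four months ≈ 3.12%.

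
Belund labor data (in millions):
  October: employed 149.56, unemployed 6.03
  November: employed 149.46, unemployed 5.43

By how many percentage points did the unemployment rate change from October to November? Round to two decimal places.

The unemployment rate changed by −0.37 percentage points.

October: labor force = 149.56 + 6.03 = 155.59; u = 6.03/155.59 = 3.88%.
November: labor force = 149.46 + 5.43 = 154.89; u = 5.43/154.89 = 3.51%.
Change = 3.51% − 3.88% = −0.37 pp.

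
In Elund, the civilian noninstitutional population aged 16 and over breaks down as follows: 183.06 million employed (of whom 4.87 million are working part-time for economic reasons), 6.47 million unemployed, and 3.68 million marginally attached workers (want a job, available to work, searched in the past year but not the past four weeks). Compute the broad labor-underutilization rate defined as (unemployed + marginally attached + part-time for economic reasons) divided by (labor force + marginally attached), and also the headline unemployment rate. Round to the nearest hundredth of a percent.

Labor force = 183.06 + 6.47 = 189.53 million.
Numerator = 6.47 + 3.68 + 4.87 = 15.02 million.
Denominator = 189.53 + 3.68 = 193.21 million.
Broad rate = 15.02 / 193.21 = 7.77%.
Headline unemployment rate = 6.47 / 189.53 = 3.41%.

Broad underutilization rate ≈ 7.77%; headline unemployment rate ≈ 3.41%.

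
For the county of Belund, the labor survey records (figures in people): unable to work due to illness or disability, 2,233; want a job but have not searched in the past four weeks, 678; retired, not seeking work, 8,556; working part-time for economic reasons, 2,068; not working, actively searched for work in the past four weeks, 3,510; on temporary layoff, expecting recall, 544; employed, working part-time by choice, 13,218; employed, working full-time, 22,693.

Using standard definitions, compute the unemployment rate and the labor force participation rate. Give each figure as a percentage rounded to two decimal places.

Employed = 2,068 + 13,218 + 22,693 = 37,979 (anyone who worked, including part-time for economic reasons, counts as employed).
Unemployed = 3,510 + 544 = 4,054 (jobless and actively searching, or on temporary layoff).
Labor force = 37,979 + 4,054 = 42,033.
Not in labor force = 2,233 + 678 + 8,556 = 11,467 (those not working and not actively searching are outside the labor force — including those who want a job but have given up searching).
Civilian working-age population = 42,033 + 11,467 = 53,500.
Unemployment rate = 4,054 / 42,033 = 9.64%.
Labor force participation rate = 42,033 / 53,500 = 78.57%.

Unemployment rate ≈ 9.64%; labor force participation rate ≈ 78.57%.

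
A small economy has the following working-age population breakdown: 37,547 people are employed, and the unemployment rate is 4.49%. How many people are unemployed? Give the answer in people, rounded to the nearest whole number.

Let U be the number unemployed. The labor force is E + U, and U/(E+U) = 0.0449.
So U = 0.0449 × 37,547 / (1 − 0.0449) = 1685.86 / 0.9551 ≈ 1,765.

About 1,765 are unemployed.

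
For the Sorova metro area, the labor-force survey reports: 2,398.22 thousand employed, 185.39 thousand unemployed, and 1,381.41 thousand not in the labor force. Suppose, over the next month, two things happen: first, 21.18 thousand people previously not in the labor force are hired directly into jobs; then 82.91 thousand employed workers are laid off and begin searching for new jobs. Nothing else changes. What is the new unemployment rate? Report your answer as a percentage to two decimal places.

Initially, labor force = 2,398.22 + 185.39 = 2,583.61 thousand, so u = 185.39/2,583.61 = 7.18%.
After the first change, employed and labor force both rise by 21.18; unemployed unchanged → E = 2,419.40, U = 185.39, labor force = 2,604.79 thousand.
After the second change, employed falls and unemployed rises by 82.91; labor force unchanged → E = 2,336.49, U = 268.30, labor force = 2,604.79 thousand.
New unemployment rate = 268.30 / 2,604.79 = 10.30%.

New unemployment rate ≈ 10.30%.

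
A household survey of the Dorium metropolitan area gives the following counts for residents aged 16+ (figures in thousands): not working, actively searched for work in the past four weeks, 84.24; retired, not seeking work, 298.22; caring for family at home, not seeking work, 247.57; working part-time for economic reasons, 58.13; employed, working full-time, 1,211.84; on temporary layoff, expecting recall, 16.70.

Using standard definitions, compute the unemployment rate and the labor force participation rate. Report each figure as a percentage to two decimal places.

Unemployment rate ≈ 7.36%; labor force participation rate ≈ 71.52%.

Employed = 58.13 + 1,211.84 = 1,269.97 thousand (anyone who worked, including part-time for economic reasons, counts as employed).
Unemployed = 84.24 + 16.70 = 100.94 thousand (jobless and actively searching, or on temporary layoff).
Labor force = 1,269.97 + 100.94 = 1,370.91 thousand.
Not in labor force = 298.22 + 247.57 = 545.79 thousand (those not working and not actively searching are outside the labor force).
Civilian working-age population = 1,370.91 + 545.79 = 1,916.70 thousand.
Unemployment rate = 100.94 / 1,370.91 = 7.36%.
Labor force participation rate = 1,370.91 / 1,916.70 = 71.52%.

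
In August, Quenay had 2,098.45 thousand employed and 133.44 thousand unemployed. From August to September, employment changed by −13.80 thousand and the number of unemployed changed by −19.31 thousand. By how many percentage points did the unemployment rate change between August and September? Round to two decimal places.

August: labor force = 2,098.45 + 133.44 = 2,231.89; u = 133.44/2,231.89 = 5.98%.
September: labor force = 2,084.65 + 114.13 = 2,198.78; u = 114.13/2,198.78 = 5.19%.
Change = 5.19% − 5.98% = −0.79 pp.

The unemployment rate changed by −0.79 percentage points.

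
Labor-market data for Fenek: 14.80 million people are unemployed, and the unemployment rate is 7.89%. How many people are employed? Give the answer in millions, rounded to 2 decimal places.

Labor force = U / u = 14.80 / 0.0789 ≈ 187.58 million.
Employed = labor force − unemployed = 187.58 − 14.80 = 172.78 million.

About 172.78 million are employed.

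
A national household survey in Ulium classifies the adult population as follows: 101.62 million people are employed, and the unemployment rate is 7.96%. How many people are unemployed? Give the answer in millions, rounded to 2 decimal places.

About 8.79 million are unemployed.

Let U be the number unemployed. The labor force is E + U, and U/(E+U) = 0.0796.
So U = 0.0796 × 101.62 / (1 − 0.0796) = 8.0890 / 0.9204 ≈ 8.79 million.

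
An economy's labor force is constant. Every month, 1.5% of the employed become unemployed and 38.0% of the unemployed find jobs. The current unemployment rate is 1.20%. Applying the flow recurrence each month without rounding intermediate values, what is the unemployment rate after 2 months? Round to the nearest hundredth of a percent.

Unemployment rate after two months ≈ 2.85%.

With a fixed labor force, u_{t+1} = u_t + s·(1−u_t) − f·u_t = u_t·(1−s−f) + s.
Here 1−s−f = 0.605 and s = 0.015.
u_1 = 0.012000 × 0.605 + 0.015 = 0.022260.
u_2 = 0.022260 × 0.605 + 0.015 = 0.028467.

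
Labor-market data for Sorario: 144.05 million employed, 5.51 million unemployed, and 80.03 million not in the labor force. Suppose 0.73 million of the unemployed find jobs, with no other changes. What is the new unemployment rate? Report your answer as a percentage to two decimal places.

Initially, labor force = 144.05 + 5.51 = 149.56 million, so u = 5.51/149.56 = 3.68%.
After the change, unemployed falls and employed rises by 0.73; labor force unchanged → E = 144.78, U = 4.78, labor force = 149.56 million.
New unemployment rate = 4.78 / 149.56 = 3.20%.

New unemployment rate ≈ 3.20%.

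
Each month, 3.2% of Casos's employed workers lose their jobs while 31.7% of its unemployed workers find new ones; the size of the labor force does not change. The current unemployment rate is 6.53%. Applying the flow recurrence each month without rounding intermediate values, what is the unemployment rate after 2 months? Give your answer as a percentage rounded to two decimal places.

With a fixed labor force, u_{t+1} = u_t + s·(1−u_t) − f·u_t = u_t·(1−s−f) + s.
Here 1−s−f = 0.651 and s = 0.032.
u_1 = 0.065300 × 0.651 + 0.032 = 0.074510.
u_2 = 0.074510 × 0.651 + 0.032 = 0.080506.

Unemployment rate after two months ≈ 8.05%.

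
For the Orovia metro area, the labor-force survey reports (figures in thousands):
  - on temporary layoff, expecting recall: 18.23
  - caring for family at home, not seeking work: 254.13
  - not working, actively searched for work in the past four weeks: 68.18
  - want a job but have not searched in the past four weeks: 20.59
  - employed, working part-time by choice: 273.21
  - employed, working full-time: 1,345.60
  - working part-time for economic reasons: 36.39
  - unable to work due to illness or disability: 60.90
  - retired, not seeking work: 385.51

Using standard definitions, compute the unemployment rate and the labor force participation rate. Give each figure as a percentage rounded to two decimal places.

Unemployment rate ≈ 4.96%; labor force participation rate ≈ 70.72%.

Employed = 273.21 + 1,345.60 + 36.39 = 1,655.20 thousand (anyone who worked, including part-time for economic reasons, counts as employed).
Unemployed = 18.23 + 68.18 = 86.41 thousand (jobless and actively searching, or on temporary layoff).
Labor force = 1,655.20 + 86.41 = 1,741.61 thousand.
Not in labor force = 254.13 + 20.59 + 60.90 + 385.51 = 721.13 thousand (those not working and not actively searching are outside the labor force — including those who want a job but have given up searching).
Civilian working-age population = 1,741.61 + 721.13 = 2,462.74 thousand.
Unemployment rate = 86.41 / 1,741.61 = 4.96%.
Labor force participation rate = 1,741.61 / 2,462.74 = 70.72%.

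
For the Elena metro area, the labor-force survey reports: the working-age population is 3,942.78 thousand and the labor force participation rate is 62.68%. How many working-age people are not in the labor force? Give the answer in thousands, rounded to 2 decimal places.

Share not in the labor force = 1 − 0.6268 = 0.3732.
Not in labor force = 0.3732 × 3,942.78 ≈ 1,471.45 thousand.

About 1,471.45 thousand are not in the labor force.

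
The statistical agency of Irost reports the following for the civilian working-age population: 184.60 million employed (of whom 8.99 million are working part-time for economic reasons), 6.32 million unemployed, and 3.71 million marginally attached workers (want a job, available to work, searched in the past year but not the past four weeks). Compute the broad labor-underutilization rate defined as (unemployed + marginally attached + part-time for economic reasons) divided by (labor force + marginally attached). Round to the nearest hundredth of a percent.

Labor force = 184.60 + 6.32 = 190.92 million.
Numerator = 6.32 + 3.71 + 8.99 = 19.02 million.
Denominator = 190.92 + 3.71 = 194.63 million.
Broad rate = 19.02 / 194.63 = 9.77%.

Broad underutilization rate ≈ 9.77%.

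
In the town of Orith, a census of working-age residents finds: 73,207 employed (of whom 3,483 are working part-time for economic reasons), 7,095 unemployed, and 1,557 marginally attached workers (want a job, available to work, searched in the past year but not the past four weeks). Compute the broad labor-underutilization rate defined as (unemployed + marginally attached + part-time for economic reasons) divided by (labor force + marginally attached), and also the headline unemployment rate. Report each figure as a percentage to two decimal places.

Labor force = 73,207 + 7,095 = 80,302.
Numerator = 7,095 + 1,557 + 3,483 = 12,135.
Denominator = 80,302 + 1,557 = 81,859.
Broad rate = 12,135 / 81,859 = 14.82%.
Headline unemployment rate = 7,095 / 80,302 = 8.84%.

Broad underutilization rate ≈ 14.82%; headline unemployment rate ≈ 8.84%.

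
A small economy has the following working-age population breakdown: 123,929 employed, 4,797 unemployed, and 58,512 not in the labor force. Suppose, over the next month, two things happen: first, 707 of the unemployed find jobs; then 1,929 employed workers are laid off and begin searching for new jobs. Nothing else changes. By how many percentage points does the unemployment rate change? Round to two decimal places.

Initially, labor force = 123,929 + 4,797 = 128,726, so u = 4,797/128,726 = 3.73%.
After the first change, unemployed falls and employed rises by 707; labor force unchanged → E = 124,636, U = 4,090, labor force = 128,726.
After the second change, employed falls and unemployed rises by 1,929; labor force unchanged → E = 122,707, U = 6,019, labor force = 128,726.
New unemployment rate = 6,019 / 128,726 = 4.68%.
Change = 4.68% − 3.73% = +0.95 percentage points.

The unemployment rate changes by +0.95 percentage points.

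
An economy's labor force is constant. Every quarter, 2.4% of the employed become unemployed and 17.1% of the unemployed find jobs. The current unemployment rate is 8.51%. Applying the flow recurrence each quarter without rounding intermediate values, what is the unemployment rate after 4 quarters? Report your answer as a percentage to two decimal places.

With a fixed labor force, u_{t+1} = u_t + s·(1−u_t) − f·u_t = u_t·(1−s−f) + s.
Here 1−s−f = 0.805 and s = 0.024.
u_1 = 0.085100 × 0.805 + 0.024 = 0.092505.
u_2 = 0.092505 × 0.805 + 0.024 = 0.098467.
u_3 = 0.098467 × 0.805 + 0.024 = 0.103266.
u_4 = 0.103266 × 0.805 + 0.024 = 0.107129.

Unemployment rate after four quarters ≈ 10.71%.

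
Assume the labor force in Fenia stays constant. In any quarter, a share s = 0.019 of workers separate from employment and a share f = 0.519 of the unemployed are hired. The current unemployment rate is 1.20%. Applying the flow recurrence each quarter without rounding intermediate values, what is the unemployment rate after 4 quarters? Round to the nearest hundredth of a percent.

With a fixed labor force, u_{t+1} = u_t + s·(1−u_t) − f·u_t = u_t·(1−s−f) + s.
Here 1−s−f = 0.462 and s = 0.019.
u_1 = 0.012000 × 0.462 + 0.019 = 0.024544.
u_2 = 0.024544 × 0.462 + 0.019 = 0.030339.
u_3 = 0.030339 × 0.462 + 0.019 = 0.033017.
u_4 = 0.033017 × 0.462 + 0.019 = 0.034254.

Unemployment rate after four quarters ≈ 3.43%.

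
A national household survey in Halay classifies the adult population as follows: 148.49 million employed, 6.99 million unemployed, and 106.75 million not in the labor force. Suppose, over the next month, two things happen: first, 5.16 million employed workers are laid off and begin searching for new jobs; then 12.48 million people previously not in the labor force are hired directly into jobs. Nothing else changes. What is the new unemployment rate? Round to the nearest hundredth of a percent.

New unemployment rate ≈ 7.23%.

Initially, labor force = 148.49 + 6.99 = 155.48 million, so u = 6.99/155.48 = 4.50%.
After the first change, employed falls and unemployed rises by 5.16; labor force unchanged → E = 143.33, U = 12.15, labor force = 155.48 million.
After the second change, employed and labor force both rise by 12.48; unemployed unchanged → E = 155.81, U = 12.15, labor force = 167.96 million.
New unemployment rate = 12.15 / 167.96 = 7.23%.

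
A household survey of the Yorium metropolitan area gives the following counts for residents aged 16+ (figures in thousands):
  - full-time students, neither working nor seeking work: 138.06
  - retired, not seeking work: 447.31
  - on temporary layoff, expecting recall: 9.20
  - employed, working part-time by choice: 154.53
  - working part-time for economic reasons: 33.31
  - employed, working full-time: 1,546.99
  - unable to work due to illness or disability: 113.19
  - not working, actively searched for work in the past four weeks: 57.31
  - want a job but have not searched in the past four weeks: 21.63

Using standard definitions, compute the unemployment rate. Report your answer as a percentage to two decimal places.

Unemployment rate ≈ 3.69%.

Employed = 154.53 + 33.31 + 1,546.99 = 1,734.83 thousand (anyone who worked, including part-time for economic reasons, counts as employed).
Unemployed = 9.20 + 57.31 = 66.51 thousand (jobless and actively searching, or on temporary layoff).
Labor force = 1,734.83 + 66.51 = 1,801.34 thousand.
Unemployment rate = 66.51 / 1,801.34 = 3.69%.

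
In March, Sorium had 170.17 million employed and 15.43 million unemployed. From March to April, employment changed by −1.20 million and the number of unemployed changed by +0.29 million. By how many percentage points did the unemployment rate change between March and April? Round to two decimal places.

The unemployment rate changed by +0.20 percentage points.

March: labor force = 170.17 + 15.43 = 185.60; u = 15.43/185.60 = 8.31%.
April: labor force = 168.97 + 15.72 = 184.69; u = 15.72/184.69 = 8.51%.
Change = 8.51% − 8.31% = +0.20 pp.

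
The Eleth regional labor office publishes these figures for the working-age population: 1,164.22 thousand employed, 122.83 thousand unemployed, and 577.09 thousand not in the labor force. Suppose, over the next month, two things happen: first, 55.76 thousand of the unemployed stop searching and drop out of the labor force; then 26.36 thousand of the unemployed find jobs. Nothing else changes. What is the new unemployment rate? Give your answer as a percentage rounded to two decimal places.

Initially, labor force = 1,164.22 + 122.83 = 1,287.05 thousand, so u = 122.83/1,287.05 = 9.54%.
After the first change, unemployed and labor force both fall by 55.76 → E = 1,164.22, U = 67.07, labor force = 1,231.29 thousand.
After the second change, unemployed falls and employed rises by 26.36; labor force unchanged → E = 1,190.58, U = 40.71, labor force = 1,231.29 thousand.
New unemployment rate = 40.71 / 1,231.29 = 3.31%.

New unemployment rate ≈ 3.31%.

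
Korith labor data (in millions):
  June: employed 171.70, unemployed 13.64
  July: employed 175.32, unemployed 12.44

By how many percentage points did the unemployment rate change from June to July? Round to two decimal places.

The unemployment rate changed by −0.73 percentage points.

June: labor force = 171.70 + 13.64 = 185.34; u = 13.64/185.34 = 7.36%.
July: labor force = 175.32 + 12.44 = 187.76; u = 12.44/187.76 = 6.63%.
Change = 6.63% − 7.36% = −0.73 pp.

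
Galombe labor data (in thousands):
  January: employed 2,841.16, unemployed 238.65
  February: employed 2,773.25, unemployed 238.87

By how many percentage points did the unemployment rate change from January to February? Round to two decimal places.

January: labor force = 2,841.16 + 238.65 = 3,079.81; u = 238.65/3,079.81 = 7.75%.
February: labor force = 2,773.25 + 238.87 = 3,012.12; u = 238.87/3,012.12 = 7.93%.
Change = 7.93% − 7.75% = +0.18 pp.

The unemployment rate changed by +0.18 percentage points.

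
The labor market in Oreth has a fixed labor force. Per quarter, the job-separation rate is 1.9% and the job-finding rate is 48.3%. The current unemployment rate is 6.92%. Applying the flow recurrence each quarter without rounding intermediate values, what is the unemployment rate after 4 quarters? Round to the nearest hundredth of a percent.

Unemployment rate after four quarters ≈ 3.98%.

With a fixed labor force, u_{t+1} = u_t + s·(1−u_t) − f·u_t = u_t·(1−s−f) + s.
Here 1−s−f = 0.498 and s = 0.019.
u_1 = 0.069200 × 0.498 + 0.019 = 0.053462.
u_2 = 0.053462 × 0.498 + 0.019 = 0.045624.
u_3 = 0.045624 × 0.498 + 0.019 = 0.041721.
u_4 = 0.041721 × 0.498 + 0.019 = 0.039777.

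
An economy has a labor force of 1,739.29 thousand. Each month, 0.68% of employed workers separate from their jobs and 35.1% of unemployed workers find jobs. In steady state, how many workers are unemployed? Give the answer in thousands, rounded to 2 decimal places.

About 33.06 thousand are unemployed in steady state.

Steady-state unemployment rate u* = s/(s+f) = 0.68/(0.68+35.1) = 0.019005.
Unemployed = u* × labor force = 0.019005 × 1,739.29 ≈ 33.06 thousand.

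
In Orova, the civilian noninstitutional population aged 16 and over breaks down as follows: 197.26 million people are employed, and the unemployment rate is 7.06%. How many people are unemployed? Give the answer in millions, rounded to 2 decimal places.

Let U be the number unemployed. The labor force is E + U, and U/(E+U) = 0.0706.
So U = 0.0706 × 197.26 / (1 − 0.0706) = 13.9266 / 0.9294 ≈ 14.98 million.

About 14.98 million are unemployed.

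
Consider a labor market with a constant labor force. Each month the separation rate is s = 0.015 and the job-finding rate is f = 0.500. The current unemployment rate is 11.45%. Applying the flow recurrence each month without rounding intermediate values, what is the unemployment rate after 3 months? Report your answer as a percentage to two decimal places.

With a fixed labor force, u_{t+1} = u_t + s·(1−u_t) − f·u_t = u_t·(1−s−f) + s.
Here 1−s−f = 0.485 and s = 0.015.
u_1 = 0.114500 × 0.485 + 0.015 = 0.070532.
u_2 = 0.070532 × 0.485 + 0.015 = 0.049208.
u_3 = 0.049208 × 0.485 + 0.015 = 0.038866.

Unemployment rate after three months ≈ 3.89%.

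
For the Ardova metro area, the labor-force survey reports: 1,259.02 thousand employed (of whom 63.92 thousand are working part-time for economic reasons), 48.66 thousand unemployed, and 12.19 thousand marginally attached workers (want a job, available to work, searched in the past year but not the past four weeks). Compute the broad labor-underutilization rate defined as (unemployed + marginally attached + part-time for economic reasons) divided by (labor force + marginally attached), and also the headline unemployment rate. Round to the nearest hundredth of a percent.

Labor force = 1,259.02 + 48.66 = 1,307.68 thousand.
Numerator = 48.66 + 12.19 + 63.92 = 124.77 thousand.
Denominator = 1,307.68 + 12.19 = 1,319.87 thousand.
Broad rate = 124.77 / 1,319.87 = 9.45%.
Headline unemployment rate = 48.66 / 1,307.68 = 3.72%.

Broad underutilization rate ≈ 9.45%; headline unemployment rate ≈ 3.72%.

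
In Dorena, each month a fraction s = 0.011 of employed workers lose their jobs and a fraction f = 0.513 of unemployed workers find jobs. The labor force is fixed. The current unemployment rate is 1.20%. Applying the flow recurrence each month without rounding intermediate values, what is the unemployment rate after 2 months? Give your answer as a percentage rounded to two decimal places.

With a fixed labor force, u_{t+1} = u_t + s·(1−u_t) − f·u_t = u_t·(1−s−f) + s.
Here 1−s−f = 0.476 and s = 0.011.
u_1 = 0.012000 × 0.476 + 0.011 = 0.016712.
u_2 = 0.016712 × 0.476 + 0.011 = 0.018955.

Unemployment rate after two months ≈ 1.90%.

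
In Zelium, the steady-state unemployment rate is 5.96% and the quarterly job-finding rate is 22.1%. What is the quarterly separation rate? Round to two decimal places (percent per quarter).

From u* = s/(s+f): s = u·f/(1−u).
s = 0.0596 × 22.1 / (1 − 0.0596) = 1.3172 / 0.9404 ≈ 1.40% per quarter.

Separation rate ≈ 1.40% per quarter.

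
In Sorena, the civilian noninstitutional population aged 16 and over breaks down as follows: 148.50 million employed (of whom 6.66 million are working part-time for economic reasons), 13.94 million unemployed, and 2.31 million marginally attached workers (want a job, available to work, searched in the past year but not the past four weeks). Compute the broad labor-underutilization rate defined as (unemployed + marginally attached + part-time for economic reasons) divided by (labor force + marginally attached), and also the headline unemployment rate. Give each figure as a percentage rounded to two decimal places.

Labor force = 148.50 + 13.94 = 162.44 million.
Numerator = 13.94 + 2.31 + 6.66 = 22.91 million.
Denominator = 162.44 + 2.31 = 164.75 million.
Broad rate = 22.91 / 164.75 = 13.91%.
Headline unemployment rate = 13.94 / 162.44 = 8.58%.

Broad underutilization rate ≈ 13.91%; headline unemployment rate ≈ 8.58%.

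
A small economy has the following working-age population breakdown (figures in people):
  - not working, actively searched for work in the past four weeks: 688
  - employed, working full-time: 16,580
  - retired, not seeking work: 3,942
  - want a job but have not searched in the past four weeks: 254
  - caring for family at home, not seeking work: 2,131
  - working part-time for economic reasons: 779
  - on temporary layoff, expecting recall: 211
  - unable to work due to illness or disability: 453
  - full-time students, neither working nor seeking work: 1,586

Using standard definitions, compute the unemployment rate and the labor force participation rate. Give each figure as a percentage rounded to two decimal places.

Unemployment rate ≈ 4.92%; labor force participation rate ≈ 68.58%.

Employed = 16,580 + 779 = 17,359 (anyone who worked, including part-time for economic reasons, counts as employed).
Unemployed = 688 + 211 = 899 (jobless and actively searching, or on temporary layoff).
Labor force = 17,359 + 899 = 18,258.
Not in labor force = 3,942 + 254 + 2,131 + 453 + 1,586 = 8,366 (those not working and not actively searching are outside the labor force — including those who want a job but have given up searching).
Civilian working-age population = 18,258 + 8,366 = 26,624.
Unemployment rate = 899 / 18,258 = 4.92%.
Labor force participation rate = 18,258 / 26,624 = 68.58%.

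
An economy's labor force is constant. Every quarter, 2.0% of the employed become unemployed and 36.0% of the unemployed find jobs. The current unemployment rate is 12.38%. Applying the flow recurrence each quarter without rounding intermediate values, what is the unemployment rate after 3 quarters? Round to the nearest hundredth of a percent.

With a fixed labor force, u_{t+1} = u_t + s·(1−u_t) − f·u_t = u_t·(1−s−f) + s.
Here 1−s−f = 0.620 and s = 0.020.
u_1 = 0.123800 × 0.620 + 0.020 = 0.096756.
u_2 = 0.096756 × 0.620 + 0.020 = 0.079989.
u_3 = 0.079989 × 0.620 + 0.020 = 0.069593.

Unemployment rate after three quarters ≈ 6.96%.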